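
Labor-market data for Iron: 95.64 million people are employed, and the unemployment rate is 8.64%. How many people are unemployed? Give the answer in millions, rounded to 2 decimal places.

Let U be the number unemployed. The labor force is E + U, and U/(E+U) = 0.0864.
So U = 0.0864 × 95.64 / (1 − 0.0864) = 8.2633 / 0.9136 ≈ 9.04 million.

About 9.04 million are unemployed.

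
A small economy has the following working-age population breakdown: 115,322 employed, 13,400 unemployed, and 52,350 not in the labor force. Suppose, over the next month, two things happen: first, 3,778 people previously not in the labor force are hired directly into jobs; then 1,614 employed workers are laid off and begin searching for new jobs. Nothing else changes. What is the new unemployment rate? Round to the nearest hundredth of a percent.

Initially, labor force = 115,322 + 13,400 = 128,722, so u = 13,400/128,722 = 10.41%.
After the first change, employed and labor force both rise by 3,778; unemployed unchanged → E = 119,100, U = 13,400, labor force = 132,500.
After the second change, employed falls and unemployed rises by 1,614; labor force unchanged → E = 117,486, U = 15,014, labor force = 132,500.
New unemployment rate = 15,014 / 132,500 = 11.33%.

New unemployment rate ≈ 11.33%.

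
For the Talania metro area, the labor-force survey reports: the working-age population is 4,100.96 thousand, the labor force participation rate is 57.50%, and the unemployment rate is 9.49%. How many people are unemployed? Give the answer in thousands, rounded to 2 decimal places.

Labor force = 0.5750 × 4,100.96 = 2,358.05 thousand.
Unemployed = 0.0949 × 2,358.05 ≈ 223.78 thousand.

About 223.78 thousand are unemployed.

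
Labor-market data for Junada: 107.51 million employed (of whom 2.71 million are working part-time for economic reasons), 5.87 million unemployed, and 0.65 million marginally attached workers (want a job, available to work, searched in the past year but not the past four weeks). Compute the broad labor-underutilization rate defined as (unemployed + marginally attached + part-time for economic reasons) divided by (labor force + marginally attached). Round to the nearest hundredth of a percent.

Labor force = 107.51 + 5.87 = 113.38 million.
Numerator = 5.87 + 0.65 + 2.71 = 9.23 million.
Denominator = 113.38 + 0.65 = 114.03 million.
Broad rate = 9.23 / 114.03 = 8.09%.

Broad underutilization rate ≈ 8.09%.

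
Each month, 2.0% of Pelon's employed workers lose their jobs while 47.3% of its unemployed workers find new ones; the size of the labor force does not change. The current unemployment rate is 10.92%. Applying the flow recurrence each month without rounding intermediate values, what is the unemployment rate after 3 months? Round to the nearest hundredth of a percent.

With a fixed labor force, u_{t+1} = u_t + s·(1−u_t) − f·u_t = u_t·(1−s−f) + s.
Here 1−s−f = 0.507 and s = 0.020.
u_1 = 0.109200 × 0.507 + 0.020 = 0.075364.
u_2 = 0.075364 × 0.507 + 0.020 = 0.058210.
u_3 = 0.058210 × 0.507 + 0.020 = 0.049512.

Unemployment rate after three months ≈ 4.95%.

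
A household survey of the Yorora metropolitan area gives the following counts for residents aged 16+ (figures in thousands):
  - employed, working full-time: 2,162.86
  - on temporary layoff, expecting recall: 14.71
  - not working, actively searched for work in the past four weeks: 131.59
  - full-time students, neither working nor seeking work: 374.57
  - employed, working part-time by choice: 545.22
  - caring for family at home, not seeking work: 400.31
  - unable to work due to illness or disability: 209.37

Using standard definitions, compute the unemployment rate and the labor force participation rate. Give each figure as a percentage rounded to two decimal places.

Unemployment rate ≈ 5.13%; labor force participation rate ≈ 74.36%.

Employed = 2,162.86 + 545.22 = 2,708.08 thousand.
Unemployed = 14.71 + 131.59 = 146.30 thousand (jobless and actively searching, or on temporary layoff).
Labor force = 2,708.08 + 146.30 = 2,854.38 thousand.
Not in labor force = 374.57 + 400.31 + 209.37 = 984.25 thousand (those not working and not actively searching are outside the labor force).
Civilian working-age population = 2,854.38 + 984.25 = 3,838.63 thousand.
Unemployment rate = 146.30 / 2,854.38 = 5.13%.
Labor force participation rate = 2,854.38 / 3,838.63 = 74.36%.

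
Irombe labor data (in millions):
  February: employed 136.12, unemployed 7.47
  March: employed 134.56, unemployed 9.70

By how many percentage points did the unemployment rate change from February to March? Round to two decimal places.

February: labor force = 136.12 + 7.47 = 143.59; u = 7.47/143.59 = 5.20%.
March: labor force = 134.56 + 9.70 = 144.26; u = 9.70/144.26 = 6.72%.
Change = 6.72% − 5.20% = +1.52 pp.

The unemployment rate changed by +1.52 percentage points.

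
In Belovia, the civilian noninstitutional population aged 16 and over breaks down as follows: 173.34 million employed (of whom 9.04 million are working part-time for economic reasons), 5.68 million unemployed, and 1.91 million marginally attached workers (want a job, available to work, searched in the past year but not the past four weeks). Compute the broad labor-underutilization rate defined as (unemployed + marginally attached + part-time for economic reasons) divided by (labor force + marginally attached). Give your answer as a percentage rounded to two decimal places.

Broad underutilization rate ≈ 9.19%.

Labor force = 173.34 + 5.68 = 179.02 million.
Numerator = 5.68 + 1.91 + 9.04 = 16.63 million.
Denominator = 179.02 + 1.91 = 180.93 million.
Broad rate = 16.63 / 180.93 = 9.19%.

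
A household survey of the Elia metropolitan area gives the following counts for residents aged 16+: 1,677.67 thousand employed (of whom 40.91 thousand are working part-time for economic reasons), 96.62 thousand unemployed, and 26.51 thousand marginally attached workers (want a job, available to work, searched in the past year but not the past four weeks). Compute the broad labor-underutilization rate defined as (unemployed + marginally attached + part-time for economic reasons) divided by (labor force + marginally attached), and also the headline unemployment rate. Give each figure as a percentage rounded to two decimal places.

Broad underutilization rate ≈ 9.11%; headline unemployment rate ≈ 5.45%.

Labor force = 1,677.67 + 96.62 = 1,774.29 thousand.
Numerator = 96.62 + 26.51 + 40.91 = 164.04 thousand.
Denominator = 1,774.29 + 26.51 = 1,800.80 thousand.
Broad rate = 164.04 / 1,800.80 = 9.11%.
Headline unemployment rate = 96.62 / 1,774.29 = 5.45%.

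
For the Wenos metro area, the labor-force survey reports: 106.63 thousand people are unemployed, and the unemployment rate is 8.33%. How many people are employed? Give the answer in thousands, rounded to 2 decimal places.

Labor force = U / u = 106.63 / 0.0833 ≈ 1,280.07 thousand.
Employed = labor force − unemployed = 1,280.07 − 106.63 = 1,173.44 thousand.

About 1,173.44 thousand are employed.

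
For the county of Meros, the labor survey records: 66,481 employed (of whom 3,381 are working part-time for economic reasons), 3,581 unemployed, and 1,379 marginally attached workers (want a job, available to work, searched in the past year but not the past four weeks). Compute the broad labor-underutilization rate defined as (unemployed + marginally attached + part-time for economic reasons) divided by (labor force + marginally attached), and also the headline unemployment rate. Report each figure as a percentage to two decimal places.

Broad underutilization rate ≈ 11.68%; headline unemployment rate ≈ 5.11%.

Labor force = 66,481 + 3,581 = 70,062.
Numerator = 3,581 + 1,379 + 3,381 = 8,341.
Denominator = 70,062 + 1,379 = 71,441.
Broad rate = 8,341 / 71,441 = 11.68%.
Headline unemployment rate = 3,581 / 70,062 = 5.11%.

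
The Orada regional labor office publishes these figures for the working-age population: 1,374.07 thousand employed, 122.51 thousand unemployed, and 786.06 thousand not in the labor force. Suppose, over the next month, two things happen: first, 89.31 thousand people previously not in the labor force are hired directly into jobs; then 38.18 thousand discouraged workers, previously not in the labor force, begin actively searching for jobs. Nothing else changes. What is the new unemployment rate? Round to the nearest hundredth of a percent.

Initially, labor force = 1,374.07 + 122.51 = 1,496.58 thousand, so u = 122.51/1,496.58 = 8.19%.
After the first change, employed and labor force both rise by 89.31; unemployed unchanged → E = 1,463.38, U = 122.51, labor force = 1,585.89 thousand.
After the second change, unemployed and labor force both rise by 38.18 → E = 1,463.38, U = 160.69, labor force = 1,624.07 thousand.
New unemployment rate = 160.69 / 1,624.07 = 9.89%.

New unemployment rate ≈ 9.89%.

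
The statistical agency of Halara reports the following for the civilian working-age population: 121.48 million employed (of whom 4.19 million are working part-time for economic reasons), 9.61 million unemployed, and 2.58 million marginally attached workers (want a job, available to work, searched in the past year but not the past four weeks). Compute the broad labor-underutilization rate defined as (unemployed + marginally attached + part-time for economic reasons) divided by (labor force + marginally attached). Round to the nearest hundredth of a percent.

Labor force = 121.48 + 9.61 = 131.09 million.
Numerator = 9.61 + 2.58 + 4.19 = 16.38 million.
Denominator = 131.09 + 2.58 = 133.67 million.
Broad rate = 16.38 / 133.67 = 12.25%.

Broad underutilization rate ≈ 12.25%.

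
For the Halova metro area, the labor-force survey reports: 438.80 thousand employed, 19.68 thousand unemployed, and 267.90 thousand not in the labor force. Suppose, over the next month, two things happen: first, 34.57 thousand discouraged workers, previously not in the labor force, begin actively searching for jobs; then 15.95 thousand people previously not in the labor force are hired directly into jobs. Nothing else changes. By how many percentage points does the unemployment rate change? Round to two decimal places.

Initially, labor force = 438.80 + 19.68 = 458.48 thousand, so u = 19.68/458.48 = 4.29%.
After the first change, unemployed and labor force both rise by 34.57 → E = 438.80, U = 54.25, labor force = 493.05 thousand.
After the second change, employed and labor force both rise by 15.95; unemployed unchanged → E = 454.75, U = 54.25, labor force = 509.00 thousand.
New unemployment rate = 54.25 / 509.00 = 10.66%.
Change = 10.66% − 4.29% = +6.37 percentage points.

The unemployment rate changes by +6.37 percentage points.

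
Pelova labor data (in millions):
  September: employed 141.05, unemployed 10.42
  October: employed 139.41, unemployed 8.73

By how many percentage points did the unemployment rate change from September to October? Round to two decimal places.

The unemployment rate changed by −0.99 percentage points.

September: labor force = 141.05 + 10.42 = 151.47; u = 10.42/151.47 = 6.88%.
October: labor force = 139.41 + 8.73 = 148.14; u = 8.73/148.14 = 5.89%.
Change = 5.89% − 6.88% = −0.99 pp.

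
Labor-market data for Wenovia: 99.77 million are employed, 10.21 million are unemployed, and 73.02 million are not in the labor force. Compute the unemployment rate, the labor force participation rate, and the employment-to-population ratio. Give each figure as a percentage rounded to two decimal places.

Unemployment rate ≈ 9.28%; labor force participation rate ≈ 60.10%; employment-population ratio ≈ 54.52%.

Labor force = employed + unemployed = 99.77 + 10.21 = 109.98 million.
Working-age population = 109.98 + 73.02 = 183.00 million.
Unemployment rate = 10.21 / 109.98 = 9.28%.
Labor force participation rate = 109.98 / 183.00 = 60.10%.
Employment-population ratio = 99.77 / 183.00 = 54.52%.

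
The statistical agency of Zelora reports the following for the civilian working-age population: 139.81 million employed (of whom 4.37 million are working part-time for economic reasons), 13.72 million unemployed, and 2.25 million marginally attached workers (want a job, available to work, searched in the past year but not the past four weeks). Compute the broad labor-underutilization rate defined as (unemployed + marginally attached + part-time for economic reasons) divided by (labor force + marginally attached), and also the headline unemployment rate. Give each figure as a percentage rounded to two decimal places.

Broad underutilization rate ≈ 13.06%; headline unemployment rate ≈ 8.94%.

Labor force = 139.81 + 13.72 = 153.53 million.
Numerator = 13.72 + 2.25 + 4.37 = 20.34 million.
Denominator = 153.53 + 2.25 = 155.78 million.
Broad rate = 20.34 / 155.78 = 13.06%.
Headline unemployment rate = 13.72 / 153.53 = 8.94%.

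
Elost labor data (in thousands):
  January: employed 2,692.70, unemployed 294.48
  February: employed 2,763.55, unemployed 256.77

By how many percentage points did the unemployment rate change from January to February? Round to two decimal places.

January: labor force = 2,692.70 + 294.48 = 2,987.18; u = 294.48/2,987.18 = 9.86%.
February: labor force = 2,763.55 + 256.77 = 3,020.32; u = 256.77/3,020.32 = 8.50%.
Change = 8.50% − 9.86% = −1.36 pp.

The unemployment rate changed by −1.36 percentage points.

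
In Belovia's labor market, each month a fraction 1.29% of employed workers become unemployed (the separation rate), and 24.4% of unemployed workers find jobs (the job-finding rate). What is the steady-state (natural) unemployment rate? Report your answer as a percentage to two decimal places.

At steady state the flows balance: s·E = f·U, so U/(E+U) = s/(s+f).
u* = 1.29 / (1.29 + 24.4) = 1.29 / 25.69 = 5.02%.

Steady-state unemployment rate ≈ 5.02%.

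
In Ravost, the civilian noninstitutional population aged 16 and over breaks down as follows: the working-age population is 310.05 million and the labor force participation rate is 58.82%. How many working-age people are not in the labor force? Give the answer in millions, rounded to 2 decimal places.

Share not in the labor force = 1 − 0.5882 = 0.4118.
Not in labor force = 0.4118 × 310.05 ≈ 127.68 million.

About 127.68 million are not in the labor force.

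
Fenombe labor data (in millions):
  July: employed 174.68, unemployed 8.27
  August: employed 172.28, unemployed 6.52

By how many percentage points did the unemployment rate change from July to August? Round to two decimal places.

July: labor force = 174.68 + 8.27 = 182.95; u = 8.27/182.95 = 4.52%.
August: labor force = 172.28 + 6.52 = 178.80; u = 6.52/178.80 = 3.65%.
Change = 3.65% − 4.52% = −0.87 pp.

The unemployment rate changed by −0.87 percentage points.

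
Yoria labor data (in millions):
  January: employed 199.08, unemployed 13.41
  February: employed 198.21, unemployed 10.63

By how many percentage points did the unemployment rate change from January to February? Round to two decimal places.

January: labor force = 199.08 + 13.41 = 212.49; u = 13.41/212.49 = 6.31%.
February: labor force = 198.21 + 10.63 = 208.84; u = 10.63/208.84 = 5.09%.
Change = 5.09% − 6.31% = −1.22 pp.

The unemployment rate changed by −1.22 percentage points.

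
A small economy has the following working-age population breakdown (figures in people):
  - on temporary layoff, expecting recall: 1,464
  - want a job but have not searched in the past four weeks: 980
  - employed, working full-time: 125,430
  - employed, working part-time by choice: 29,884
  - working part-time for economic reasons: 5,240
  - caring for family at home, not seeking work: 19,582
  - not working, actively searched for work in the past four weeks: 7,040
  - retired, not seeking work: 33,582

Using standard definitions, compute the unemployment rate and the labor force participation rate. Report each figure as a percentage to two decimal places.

Unemployment rate ≈ 5.03%; labor force participation rate ≈ 75.74%.

Employed = 125,430 + 29,884 + 5,240 = 160,554 (anyone who worked, including part-time for economic reasons, counts as employed).
Unemployed = 1,464 + 7,040 = 8,504 (jobless and actively searching, or on temporary layoff).
Labor force = 160,554 + 8,504 = 169,058.
Not in labor force = 980 + 19,582 + 33,582 = 54,144 (those not working and not actively searching are outside the labor force — including those who want a job but have given up searching).
Civilian working-age population = 169,058 + 54,144 = 223,202.
Unemployment rate = 8,504 / 169,058 = 5.03%.
Labor force participation rate = 169,058 / 223,202 = 75.74%.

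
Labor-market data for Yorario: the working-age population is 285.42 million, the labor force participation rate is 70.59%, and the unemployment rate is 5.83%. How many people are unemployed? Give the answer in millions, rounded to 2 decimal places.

Labor force = 0.7059 × 285.42 = 201.48 million.
Unemployed = 0.0583 × 201.48 ≈ 11.75 million.

About 11.75 million are unemployed.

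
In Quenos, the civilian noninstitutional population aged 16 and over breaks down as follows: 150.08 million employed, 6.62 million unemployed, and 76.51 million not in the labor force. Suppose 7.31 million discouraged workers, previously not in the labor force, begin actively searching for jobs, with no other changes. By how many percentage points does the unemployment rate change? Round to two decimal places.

The unemployment rate changes by +4.27 percentage points.

Initially, labor force = 150.08 + 6.62 = 156.70 million, so u = 6.62/156.70 = 4.22%.
After the change, unemployed and labor force both rise by 7.31 → E = 150.08, U = 13.93, labor force = 164.01 million.
New unemployment rate = 13.93 / 164.01 = 8.49%.
Change = 8.49% − 4.22% = +4.27 percentage points.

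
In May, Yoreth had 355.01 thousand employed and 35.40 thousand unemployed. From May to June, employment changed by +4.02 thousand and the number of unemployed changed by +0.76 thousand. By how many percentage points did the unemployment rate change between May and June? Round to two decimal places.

The unemployment rate changed by +0.08 percentage points.

May: labor force = 355.01 + 35.40 = 390.41; u = 35.40/390.41 = 9.07%.
June: labor force = 359.03 + 36.16 = 395.19; u = 36.16/395.19 = 9.15%.
Change = 9.15% − 9.07% = +0.08 pp.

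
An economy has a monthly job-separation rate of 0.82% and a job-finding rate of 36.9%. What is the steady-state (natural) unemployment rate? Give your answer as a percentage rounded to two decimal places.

Steady-state unemployment rate ≈ 2.17%.

At steady state the flows balance: s·E = f·U, so U/(E+U) = s/(s+f).
u* = 0.82 / (0.82 + 36.9) = 0.82 / 37.72 = 2.17%.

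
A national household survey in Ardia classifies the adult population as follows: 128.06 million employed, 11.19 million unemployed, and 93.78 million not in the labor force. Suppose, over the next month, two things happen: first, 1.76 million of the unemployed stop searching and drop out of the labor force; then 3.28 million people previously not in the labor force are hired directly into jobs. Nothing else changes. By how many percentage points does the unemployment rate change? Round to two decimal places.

Initially, labor force = 128.06 + 11.19 = 139.25 million, so u = 11.19/139.25 = 8.04%.
After the first change, unemployed and labor force both fall by 1.76 → E = 128.06, U = 9.43, labor force = 137.49 million.
After the second change, employed and labor force both rise by 3.28; unemployed unchanged → E = 131.34, U = 9.43, labor force = 140.77 million.
New unemployment rate = 9.43 / 140.77 = 6.70%.
Change = 6.70% − 8.04% = −1.34 percentage points.

The unemployment rate changes by −1.34 percentage points.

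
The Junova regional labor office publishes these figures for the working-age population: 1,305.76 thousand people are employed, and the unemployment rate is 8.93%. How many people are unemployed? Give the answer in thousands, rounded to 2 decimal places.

Let U be the number unemployed. The labor force is E + U, and U/(E+U) = 0.0893.
So U = 0.0893 × 1,305.76 / (1 − 0.0893) = 116.6044 / 0.9107 ≈ 128.04 thousand.

About 128.04 thousand are unemployed.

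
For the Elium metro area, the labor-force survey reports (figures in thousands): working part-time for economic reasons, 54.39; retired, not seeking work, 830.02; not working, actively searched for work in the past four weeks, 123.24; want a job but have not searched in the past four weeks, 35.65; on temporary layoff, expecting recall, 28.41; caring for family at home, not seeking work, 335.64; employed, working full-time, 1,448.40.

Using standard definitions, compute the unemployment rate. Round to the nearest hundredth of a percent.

Employed = 54.39 + 1,448.40 = 1,502.79 thousand (anyone who worked, including part-time for economic reasons, counts as employed).
Unemployed = 123.24 + 28.41 = 151.65 thousand (jobless and actively searching, or on temporary layoff).
Labor force = 1,502.79 + 151.65 = 1,654.44 thousand.
Unemployment rate = 151.65 / 1,654.44 = 9.17%.

Unemployment rate ≈ 9.17%.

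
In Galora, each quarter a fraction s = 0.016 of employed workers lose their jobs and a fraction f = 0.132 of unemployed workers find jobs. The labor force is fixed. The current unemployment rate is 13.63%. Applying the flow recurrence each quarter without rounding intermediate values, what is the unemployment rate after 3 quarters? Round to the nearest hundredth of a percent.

With a fixed labor force, u_{t+1} = u_t + s·(1−u_t) − f·u_t = u_t·(1−s−f) + s.
Here 1−s−f = 0.852 and s = 0.016.
u_1 = 0.136300 × 0.852 + 0.016 = 0.132128.
u_2 = 0.132128 × 0.852 + 0.016 = 0.128573.
u_3 = 0.128573 × 0.852 + 0.016 = 0.125544.

Unemployment rate after three quarters ≈ 12.55%.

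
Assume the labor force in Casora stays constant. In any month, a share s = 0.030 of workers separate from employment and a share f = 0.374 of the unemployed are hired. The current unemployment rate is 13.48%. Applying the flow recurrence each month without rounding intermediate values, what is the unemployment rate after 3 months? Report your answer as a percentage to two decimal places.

Unemployment rate after three months ≈ 8.71%.

With a fixed labor force, u_{t+1} = u_t + s·(1−u_t) − f·u_t = u_t·(1−s−f) + s.
Here 1−s−f = 0.596 and s = 0.030.
u_1 = 0.134800 × 0.596 + 0.030 = 0.110341.
u_2 = 0.110341 × 0.596 + 0.030 = 0.095763.
u_3 = 0.095763 × 0.596 + 0.030 = 0.087075.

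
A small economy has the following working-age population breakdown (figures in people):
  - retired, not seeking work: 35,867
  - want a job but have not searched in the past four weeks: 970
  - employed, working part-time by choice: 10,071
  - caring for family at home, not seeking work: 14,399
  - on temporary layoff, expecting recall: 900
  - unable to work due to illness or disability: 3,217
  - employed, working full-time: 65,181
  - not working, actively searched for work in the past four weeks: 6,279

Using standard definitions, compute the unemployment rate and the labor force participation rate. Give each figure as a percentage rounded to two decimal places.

Employed = 10,071 + 65,181 = 75,252.
Unemployed = 900 + 6,279 = 7,179 (jobless and actively searching, or on temporary layoff).
Labor force = 75,252 + 7,179 = 82,431.
Not in labor force = 35,867 + 970 + 14,399 + 3,217 = 54,453 (those not working and not actively searching are outside the labor force — including those who want a job but have given up searching).
Civilian working-age population = 82,431 + 54,453 = 136,884.
Unemployment rate = 7,179 / 82,431 = 8.71%.
Labor force participation rate = 82,431 / 136,884 = 60.22%.

Unemployment rate ≈ 8.71%; labor force participation rate ≈ 60.22%.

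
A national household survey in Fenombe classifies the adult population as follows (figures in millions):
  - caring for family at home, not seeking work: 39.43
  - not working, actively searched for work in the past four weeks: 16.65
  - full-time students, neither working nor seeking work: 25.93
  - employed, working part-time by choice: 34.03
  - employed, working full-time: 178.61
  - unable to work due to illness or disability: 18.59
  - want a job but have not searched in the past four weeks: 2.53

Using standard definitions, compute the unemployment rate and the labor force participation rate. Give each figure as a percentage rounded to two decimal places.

Unemployment rate ≈ 7.26%; labor force participation rate ≈ 72.61%.

Employed = 34.03 + 178.61 = 212.64 million.
Unemployed = 16.65 million.
Labor force = 212.64 + 16.65 = 229.29 million.
Not in labor force = 39.43 + 25.93 + 18.59 + 2.53 = 86.48 million (those not working and not actively searching are outside the labor force — including those who want a job but have given up searching).
Civilian working-age population = 229.29 + 86.48 = 315.77 million.
Unemployment rate = 16.65 / 229.29 = 7.26%.
Labor force participation rate = 229.29 / 315.77 = 72.61%.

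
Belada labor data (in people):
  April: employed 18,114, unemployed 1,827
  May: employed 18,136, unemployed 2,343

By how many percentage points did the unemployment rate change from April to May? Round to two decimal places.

April: labor force = 18,114 + 1,827 = 19,941; u = 1,827/19,941 = 9.16%.
May: labor force = 18,136 + 2,343 = 20,479; u = 2,343/20,479 = 11.44%.
Change = 11.44% − 9.16% = +2.28 pp.

The unemployment rate changed by +2.28 percentage points.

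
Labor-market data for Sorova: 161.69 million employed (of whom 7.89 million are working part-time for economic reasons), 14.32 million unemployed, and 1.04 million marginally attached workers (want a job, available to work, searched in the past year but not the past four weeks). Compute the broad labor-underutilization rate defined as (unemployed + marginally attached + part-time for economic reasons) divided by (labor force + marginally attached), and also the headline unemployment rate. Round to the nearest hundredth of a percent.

Broad underutilization rate ≈ 13.13%; headline unemployment rate ≈ 8.14%.

Labor force = 161.69 + 14.32 = 176.01 million.
Numerator = 14.32 + 1.04 + 7.89 = 23.25 million.
Denominator = 176.01 + 1.04 = 177.05 million.
Broad rate = 23.25 / 177.05 = 13.13%.
Headline unemployment rate = 14.32 / 176.01 = 8.14%.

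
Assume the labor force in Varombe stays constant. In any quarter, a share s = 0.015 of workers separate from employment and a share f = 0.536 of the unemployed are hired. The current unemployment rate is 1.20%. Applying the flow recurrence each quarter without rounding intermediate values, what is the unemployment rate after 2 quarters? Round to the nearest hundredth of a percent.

With a fixed labor force, u_{t+1} = u_t + s·(1−u_t) − f·u_t = u_t·(1−s−f) + s.
Here 1−s−f = 0.449 and s = 0.015.
u_1 = 0.012000 × 0.449 + 0.015 = 0.020388.
u_2 = 0.020388 × 0.449 + 0.015 = 0.024154.

Unemployment rate after two quarters ≈ 2.42%.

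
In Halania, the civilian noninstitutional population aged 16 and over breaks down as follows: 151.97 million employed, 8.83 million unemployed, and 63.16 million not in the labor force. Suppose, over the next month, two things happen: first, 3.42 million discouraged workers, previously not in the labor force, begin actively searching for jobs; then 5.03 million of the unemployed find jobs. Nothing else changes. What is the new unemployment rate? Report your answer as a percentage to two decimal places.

Initially, labor force = 151.97 + 8.83 = 160.80 million, so u = 8.83/160.80 = 5.49%.
After the first change, unemployed and labor force both rise by 3.42 → E = 151.97, U = 12.25, labor force = 164.22 million.
After the second change, unemployed falls and employed rises by 5.03; labor force unchanged → E = 157.00, U = 7.22, labor force = 164.22 million.
New unemployment rate = 7.22 / 164.22 = 4.40%.

New unemployment rate ≈ 4.40%.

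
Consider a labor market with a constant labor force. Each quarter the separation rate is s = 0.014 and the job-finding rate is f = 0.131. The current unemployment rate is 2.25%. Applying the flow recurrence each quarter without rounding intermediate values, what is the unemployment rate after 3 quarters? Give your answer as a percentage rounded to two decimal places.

With a fixed labor force, u_{t+1} = u_t + s·(1−u_t) − f·u_t = u_t·(1−s−f) + s.
Here 1−s−f = 0.855 and s = 0.014.
u_1 = 0.022500 × 0.855 + 0.014 = 0.033237.
u_2 = 0.033237 × 0.855 + 0.014 = 0.042418.
u_3 = 0.042418 × 0.855 + 0.014 = 0.050267.

Unemployment rate after three quarters ≈ 5.03%.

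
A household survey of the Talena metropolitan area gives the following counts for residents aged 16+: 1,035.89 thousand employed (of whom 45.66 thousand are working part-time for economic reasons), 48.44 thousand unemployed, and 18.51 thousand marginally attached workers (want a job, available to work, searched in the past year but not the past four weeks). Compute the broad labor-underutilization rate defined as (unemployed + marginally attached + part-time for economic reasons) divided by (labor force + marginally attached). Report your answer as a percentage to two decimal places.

Broad underutilization rate ≈ 10.21%.

Labor force = 1,035.89 + 48.44 = 1,084.33 thousand.
Numerator = 48.44 + 18.51 + 45.66 = 112.61 thousand.
Denominator = 1,084.33 + 18.51 = 1,102.84 thousand.
Broad rate = 112.61 / 1,102.84 = 10.21%.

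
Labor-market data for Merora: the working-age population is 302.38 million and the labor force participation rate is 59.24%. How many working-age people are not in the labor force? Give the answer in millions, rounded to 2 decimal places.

Share not in the labor force = 1 − 0.5924 = 0.4076.
Not in labor force = 0.4076 × 302.38 ≈ 123.25 million.

About 123.25 million are not in the labor force.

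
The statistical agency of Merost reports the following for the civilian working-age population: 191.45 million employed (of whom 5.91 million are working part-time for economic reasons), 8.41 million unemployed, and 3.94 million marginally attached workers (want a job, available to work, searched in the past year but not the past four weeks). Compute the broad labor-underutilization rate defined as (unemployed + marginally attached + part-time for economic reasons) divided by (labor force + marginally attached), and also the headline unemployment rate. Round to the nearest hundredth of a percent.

Broad underutilization rate ≈ 8.96%; headline unemployment rate ≈ 4.21%.

Labor force = 191.45 + 8.41 = 199.86 million.
Numerator = 8.41 + 3.94 + 5.91 = 18.26 million.
Denominator = 199.86 + 3.94 = 203.80 million.
Broad rate = 18.26 / 203.80 = 8.96%.
Headline unemployment rate = 8.41 / 199.86 = 4.21%.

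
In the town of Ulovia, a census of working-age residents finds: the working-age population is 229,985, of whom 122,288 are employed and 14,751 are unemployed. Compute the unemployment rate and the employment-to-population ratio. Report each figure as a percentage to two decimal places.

Unemployment rate ≈ 10.76%; employment-population ratio ≈ 53.17%.

Labor force = employed + unemployed = 122,288 + 14,751 = 137,039.
Unemployment rate = 14,751 / 137,039 = 10.76%.
Employment-population ratio = 122,288 / 229,985 = 53.17%.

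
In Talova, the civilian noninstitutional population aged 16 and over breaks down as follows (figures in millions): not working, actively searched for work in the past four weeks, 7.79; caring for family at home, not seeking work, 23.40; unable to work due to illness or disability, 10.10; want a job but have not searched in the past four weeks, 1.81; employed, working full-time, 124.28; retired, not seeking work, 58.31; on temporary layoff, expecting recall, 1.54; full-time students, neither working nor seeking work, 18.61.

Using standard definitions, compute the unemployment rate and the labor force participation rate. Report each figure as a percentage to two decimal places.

Employed = 124.28 million.
Unemployed = 7.79 + 1.54 = 9.33 million (jobless and actively searching, or on temporary layoff).
Labor force = 124.28 + 9.33 = 133.61 million.
Not in labor force = 23.40 + 10.10 + 1.81 + 58.31 + 18.61 = 112.23 million (those not working and not actively searching are outside the labor force — including those who want a job but have given up searching).
Civilian working-age population = 133.61 + 112.23 = 245.84 million.
Unemployment rate = 9.33 / 133.61 = 6.98%.
Labor force participation rate = 133.61 / 245.84 = 54.35%.

Unemployment rate ≈ 6.98%; labor force participation rate ≈ 54.35%.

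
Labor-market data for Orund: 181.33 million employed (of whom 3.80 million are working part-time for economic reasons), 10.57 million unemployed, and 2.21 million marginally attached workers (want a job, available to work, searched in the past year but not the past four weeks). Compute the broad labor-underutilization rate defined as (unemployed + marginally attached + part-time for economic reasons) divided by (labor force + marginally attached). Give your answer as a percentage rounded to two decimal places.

Broad underutilization rate ≈ 8.54%.

Labor force = 181.33 + 10.57 = 191.90 million.
Numerator = 10.57 + 2.21 + 3.80 = 16.58 million.
Denominator = 191.90 + 2.21 = 194.11 million.
Broad rate = 16.58 / 194.11 = 8.54%.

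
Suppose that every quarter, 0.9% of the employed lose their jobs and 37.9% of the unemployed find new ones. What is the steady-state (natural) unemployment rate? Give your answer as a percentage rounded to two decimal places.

At steady state the flows balance: s·E = f·U, so U/(E+U) = s/(s+f).
u* = 0.9 / (0.9 + 37.9) = 0.9 / 38.80 = 2.32%.

Steady-state unemployment rate ≈ 2.32%.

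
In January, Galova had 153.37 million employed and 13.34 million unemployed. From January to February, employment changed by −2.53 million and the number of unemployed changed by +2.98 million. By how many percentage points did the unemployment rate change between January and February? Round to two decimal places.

The unemployment rate changed by +1.76 percentage points.

January: labor force = 153.37 + 13.34 = 166.71; u = 13.34/166.71 = 8.00%.
February: labor force = 150.84 + 16.32 = 167.16; u = 16.32/167.16 = 9.76%.
Change = 9.76% − 8.00% = +1.76 pp.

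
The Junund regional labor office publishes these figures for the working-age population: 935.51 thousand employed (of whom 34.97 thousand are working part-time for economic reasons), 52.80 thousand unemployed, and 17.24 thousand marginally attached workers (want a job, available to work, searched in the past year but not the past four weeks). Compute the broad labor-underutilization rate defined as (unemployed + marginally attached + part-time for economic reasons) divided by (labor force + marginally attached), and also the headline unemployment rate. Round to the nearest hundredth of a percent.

Labor force = 935.51 + 52.80 = 988.31 thousand.
Numerator = 52.80 + 17.24 + 34.97 = 105.01 thousand.
Denominator = 988.31 + 17.24 = 1,005.55 thousand.
Broad rate = 105.01 / 1,005.55 = 10.44%.
Headline unemployment rate = 52.80 / 988.31 = 5.34%.

Broad underutilization rate ≈ 10.44%; headline unemployment rate ≈ 5.34%.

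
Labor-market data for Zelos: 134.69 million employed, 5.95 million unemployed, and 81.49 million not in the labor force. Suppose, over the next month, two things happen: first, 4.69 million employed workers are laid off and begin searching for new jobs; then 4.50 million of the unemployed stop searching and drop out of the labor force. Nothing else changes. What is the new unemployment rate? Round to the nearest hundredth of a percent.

New unemployment rate ≈ 4.51%.

Initially, labor force = 134.69 + 5.95 = 140.64 million, so u = 5.95/140.64 = 4.23%.
After the first change, employed falls and unemployed rises by 4.69; labor force unchanged → E = 130.00, U = 10.64, labor force = 140.64 million.
After the second change, unemployed and labor force both fall by 4.50 → E = 130.00, U = 6.14, labor force = 136.14 million.
New unemployment rate = 6.14 / 136.14 = 4.51%.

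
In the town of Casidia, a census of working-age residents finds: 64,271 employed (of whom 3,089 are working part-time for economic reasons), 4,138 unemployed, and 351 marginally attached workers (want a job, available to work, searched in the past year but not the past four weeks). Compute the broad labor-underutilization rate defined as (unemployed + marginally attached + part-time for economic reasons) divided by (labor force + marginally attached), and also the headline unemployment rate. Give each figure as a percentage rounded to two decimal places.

Labor force = 64,271 + 4,138 = 68,409.
Numerator = 4,138 + 351 + 3,089 = 7,578.
Denominator = 68,409 + 351 = 68,760.
Broad rate = 7,578 / 68,760 = 11.02%.
Headline unemployment rate = 4,138 / 68,409 = 6.05%.

Broad underutilization rate ≈ 11.02%; headline unemployment rate ≈ 6.05%.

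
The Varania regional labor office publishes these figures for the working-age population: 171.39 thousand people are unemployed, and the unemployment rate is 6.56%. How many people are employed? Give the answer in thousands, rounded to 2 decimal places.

About 2,441.26 thousand are employed.

Labor force = U / u = 171.39 / 0.0656 ≈ 2,612.65 thousand.
Employed = labor force − unemployed = 2,612.65 − 171.39 = 2,441.26 thousand.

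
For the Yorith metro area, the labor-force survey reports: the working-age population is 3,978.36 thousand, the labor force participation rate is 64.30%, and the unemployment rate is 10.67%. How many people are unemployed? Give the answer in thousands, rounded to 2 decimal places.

Labor force = 0.6430 × 3,978.36 = 2,558.09 thousand.
Unemployed = 0.1067 × 2,558.09 ≈ 272.95 thousand.

About 272.95 thousand are unemployed.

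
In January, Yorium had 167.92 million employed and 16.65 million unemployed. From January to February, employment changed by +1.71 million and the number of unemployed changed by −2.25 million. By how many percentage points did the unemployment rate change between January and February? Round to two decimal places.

January: labor force = 167.92 + 16.65 = 184.57; u = 16.65/184.57 = 9.02%.
February: labor force = 169.63 + 14.40 = 184.03; u = 14.40/184.03 = 7.82%.
Change = 7.82% − 9.02% = −1.20 pp.

The unemployment rate changed by −1.20 percentage points.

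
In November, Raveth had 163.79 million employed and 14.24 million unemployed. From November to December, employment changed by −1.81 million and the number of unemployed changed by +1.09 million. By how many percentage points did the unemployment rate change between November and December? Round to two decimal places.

The unemployment rate changed by +0.65 percentage points.

November: labor force = 163.79 + 14.24 = 178.03; u = 14.24/178.03 = 8.00%.
December: labor force = 161.98 + 15.33 = 177.31; u = 15.33/177.31 = 8.65%.
Change = 8.65% − 8.00% = +0.65 pp.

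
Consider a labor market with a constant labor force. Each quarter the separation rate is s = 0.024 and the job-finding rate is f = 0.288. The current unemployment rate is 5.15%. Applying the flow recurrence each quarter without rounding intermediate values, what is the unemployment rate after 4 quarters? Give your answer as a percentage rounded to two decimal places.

With a fixed labor force, u_{t+1} = u_t + s·(1−u_t) − f·u_t = u_t·(1−s−f) + s.
Here 1−s−f = 0.688 and s = 0.024.
u_1 = 0.051500 × 0.688 + 0.024 = 0.059432.
u_2 = 0.059432 × 0.688 + 0.024 = 0.064889.
u_3 = 0.064889 × 0.688 + 0.024 = 0.068644.
u_4 = 0.068644 × 0.688 + 0.024 = 0.071227.

Unemployment rate after four quarters ≈ 7.12%.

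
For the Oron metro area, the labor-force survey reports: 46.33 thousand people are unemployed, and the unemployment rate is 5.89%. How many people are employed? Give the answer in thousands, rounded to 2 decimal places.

Labor force = U / u = 46.33 / 0.0589 ≈ 786.59 thousand.
Employed = labor force − unemployed = 786.59 − 46.33 = 740.26 thousand.

About 740.26 thousand are employed.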